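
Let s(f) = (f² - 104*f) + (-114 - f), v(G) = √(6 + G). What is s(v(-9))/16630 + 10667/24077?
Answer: 174575201/400400510 - 21*I*√3/3326 ≈ 0.436 - 0.010936*I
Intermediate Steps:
s(f) = -114 + f² - 105*f
s(v(-9))/16630 + 10667/24077 = (-114 + (√(6 - 9))² - 105*√(6 - 9))/16630 + 10667/24077 = (-114 + (√(-3))² - 105*I*√3)*(1/16630) + 10667*(1/24077) = (-114 + (I*√3)² - 105*I*√3)*(1/16630) + 10667/24077 = (-114 - 3 - 105*I*√3)*(1/16630) + 10667/24077 = (-117 - 105*I*√3)*(1/16630) + 10667/24077 = (-117/16630 - 21*I*√3/3326) + 10667/24077 = 174575201/400400510 - 21*I*√3/3326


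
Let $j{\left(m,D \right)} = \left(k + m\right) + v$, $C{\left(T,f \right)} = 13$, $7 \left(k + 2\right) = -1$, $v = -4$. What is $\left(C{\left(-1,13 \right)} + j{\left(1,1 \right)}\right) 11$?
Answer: $\frac{605}{7} \approx 86.429$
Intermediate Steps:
$k = - \frac{15}{7}$ ($k = -2 + \frac{1}{7} \left(-1\right) = -2 - \frac{1}{7} = - \frac{15}{7} \approx -2.1429$)
$j{\left(m,D \right)} = - \frac{43}{7} + m$ ($j{\left(m,D \right)} = \left(- \frac{15}{7} + m\right) - 4 = - \frac{43}{7} + m$)
$\left(C{\left(-1,13 \right)} + j{\left(1,1 \right)}\right) 11 = \left(13 + \left(- \frac{43}{7} + 1\right)\right) 11 = \left(13 - \frac{36}{7}\right) 11 = \frac{55}{7} \cdot 11 = \frac{605}{7}$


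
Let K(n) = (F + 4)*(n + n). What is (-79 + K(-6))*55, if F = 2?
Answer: -8305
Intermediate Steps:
K(n) = 12*n (K(n) = (2 + 4)*(n + n) = 6*(2*n) = 12*n)
(-79 + K(-6))*55 = (-79 + 12*(-6))*55 = (-79 - 72)*55 = -151*55 = -8305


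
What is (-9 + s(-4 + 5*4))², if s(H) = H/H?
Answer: 64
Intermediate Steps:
s(H) = 1
(-9 + s(-4 + 5*4))² = (-9 + 1)² = (-8)² = 64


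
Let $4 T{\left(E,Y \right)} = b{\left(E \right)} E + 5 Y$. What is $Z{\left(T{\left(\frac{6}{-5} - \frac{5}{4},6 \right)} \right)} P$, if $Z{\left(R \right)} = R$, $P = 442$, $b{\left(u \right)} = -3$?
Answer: $\frac{165087}{40} \approx 4127.2$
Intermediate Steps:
$T{\left(E,Y \right)} = - \frac{3 E}{4} + \frac{5 Y}{4}$ ($T{\left(E,Y \right)} = \frac{- 3 E + 5 Y}{4} = - \frac{3 E}{4} + \frac{5 Y}{4}$)
$Z{\left(T{\left(\frac{6}{-5} - \frac{5}{4},6 \right)} \right)} P = \left(- \frac{3 \left(\frac{6}{-5} - \frac{5}{4}\right)}{4} + \frac{5}{4} \cdot 6\right) 442 = \left(- \frac{3 \left(6 \left(- \frac{1}{5}\right) - \frac{5}{4}\right)}{4} + \frac{15}{2}\right) 442 = \left(- \frac{3 \left(- \frac{6}{5} - \frac{5}{4}\right)}{4} + \frac{15}{2}\right) 442 = \left(\left(- \frac{3}{4}\right) \left(- \frac{49}{20}\right) + \frac{15}{2}\right) 442 = \left(\frac{147}{80} + \frac{15}{2}\right) 442 = \frac{747}{80} \cdot 442 = \frac{165087}{40}$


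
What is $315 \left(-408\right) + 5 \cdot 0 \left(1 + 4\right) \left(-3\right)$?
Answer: $-128520$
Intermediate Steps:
$315 \left(-408\right) + 5 \cdot 0 \left(1 + 4\right) \left(-3\right) = -128520 + 0 \cdot 5 \left(-3\right) = -128520 + 0 \left(-15\right) = -128520 + 0 = -128520$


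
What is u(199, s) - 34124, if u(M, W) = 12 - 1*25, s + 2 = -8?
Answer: -34137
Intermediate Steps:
s = -10 (s = -2 - 8 = -10)
u(M, W) = -13 (u(M, W) = 12 - 25 = -13)
u(199, s) - 34124 = -13 - 34124 = -34137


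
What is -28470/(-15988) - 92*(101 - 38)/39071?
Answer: 509842461/312333574 ≈ 1.6324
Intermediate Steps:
-28470/(-15988) - 92*(101 - 38)/39071 = -28470*(-1/15988) - 92*63*(1/39071) = 14235/7994 - 5796*1/39071 = 14235/7994 - 5796/39071 = 509842461/312333574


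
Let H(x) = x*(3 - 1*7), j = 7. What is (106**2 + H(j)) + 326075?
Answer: 337283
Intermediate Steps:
H(x) = -4*x (H(x) = x*(3 - 7) = x*(-4) = -4*x)
(106**2 + H(j)) + 326075 = (106**2 - 4*7) + 326075 = (11236 - 28) + 326075 = 11208 + 326075 = 337283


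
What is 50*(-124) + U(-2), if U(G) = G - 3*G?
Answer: -6196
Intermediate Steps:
U(G) = -2*G
50*(-124) + U(-2) = 50*(-124) - 2*(-2) = -6200 + 4 = -6196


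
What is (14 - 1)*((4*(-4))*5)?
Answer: -1040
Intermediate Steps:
(14 - 1)*((4*(-4))*5) = 13*(-16*5) = 13*(-80) = -1040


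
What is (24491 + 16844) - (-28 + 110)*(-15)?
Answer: 42565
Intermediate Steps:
(24491 + 16844) - (-28 + 110)*(-15) = 41335 - 82*(-15) = 41335 - 1*(-1230) = 41335 + 1230 = 42565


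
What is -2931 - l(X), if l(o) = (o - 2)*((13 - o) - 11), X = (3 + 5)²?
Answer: 913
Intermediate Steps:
X = 64 (X = 8² = 64)
l(o) = (-2 + o)*(2 - o)
-2931 - l(X) = -2931 - (-4 - 1*64² + 4*64) = -2931 - (-4 - 1*4096 + 256) = -2931 - (-4 - 4096 + 256) = -2931 - 1*(-3844) = -2931 + 3844 = 913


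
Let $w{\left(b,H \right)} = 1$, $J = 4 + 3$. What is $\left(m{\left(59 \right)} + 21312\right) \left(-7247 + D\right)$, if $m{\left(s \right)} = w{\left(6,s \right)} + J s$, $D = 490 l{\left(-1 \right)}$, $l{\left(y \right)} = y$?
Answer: $-168094062$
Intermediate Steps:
$J = 7$
$D = -490$ ($D = 490 \left(-1\right) = -490$)
$m{\left(s \right)} = 1 + 7 s$
$\left(m{\left(59 \right)} + 21312\right) \left(-7247 + D\right) = \left(\left(1 + 7 \cdot 59\right) + 21312\right) \left(-7247 - 490\right) = \left(\left(1 + 413\right) + 21312\right) \left(-7737\right) = \left(414 + 21312\right) \left(-7737\right) = 21726 \left(-7737\right) = -168094062$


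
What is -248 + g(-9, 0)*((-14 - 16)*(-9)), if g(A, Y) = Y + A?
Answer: -2678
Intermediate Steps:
g(A, Y) = A + Y
-248 + g(-9, 0)*((-14 - 16)*(-9)) = -248 + (-9 + 0)*((-14 - 16)*(-9)) = -248 - (-270)*(-9) = -248 - 9*270 = -248 - 2430 = -2678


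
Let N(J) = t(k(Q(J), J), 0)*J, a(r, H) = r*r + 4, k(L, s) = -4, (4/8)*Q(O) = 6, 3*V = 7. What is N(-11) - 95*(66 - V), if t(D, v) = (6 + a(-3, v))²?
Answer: -30058/3 ≈ -10019.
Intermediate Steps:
V = 7/3 (V = (⅓)*7 = 7/3 ≈ 2.3333)
Q(O) = 12 (Q(O) = 2*6 = 12)
a(r, H) = 4 + r² (a(r, H) = r² + 4 = 4 + r²)
t(D, v) = 361 (t(D, v) = (6 + (4 + (-3)²))² = (6 + (4 + 9))² = (6 + 13)² = 19² = 361)
N(J) = 361*J
N(-11) - 95*(66 - V) = 361*(-11) - 95*(66 - 1*7/3) = -3971 - 95*(66 - 7/3) = -3971 - 95*191/3 = -3971 - 18145/3 = -30058/3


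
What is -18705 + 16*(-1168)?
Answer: -37393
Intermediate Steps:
-18705 + 16*(-1168) = -18705 - 18688 = -37393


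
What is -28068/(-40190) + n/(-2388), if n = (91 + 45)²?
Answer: -84540982/11996715 ≈ -7.0470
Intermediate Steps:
n = 18496 (n = 136² = 18496)
-28068/(-40190) + n/(-2388) = -28068/(-40190) + 18496/(-2388) = -28068*(-1/40190) + 18496*(-1/2388) = 14034/20095 - 4624/597 = -84540982/11996715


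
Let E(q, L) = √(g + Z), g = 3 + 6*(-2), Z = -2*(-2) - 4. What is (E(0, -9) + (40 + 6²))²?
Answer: 5767 + 456*I ≈ 5767.0 + 456.0*I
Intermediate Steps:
Z = 0 (Z = 4 - 4 = 0)
g = -9 (g = 3 - 12 = -9)
E(q, L) = 3*I (E(q, L) = √(-9 + 0) = √(-9) = 3*I)
(E(0, -9) + (40 + 6²))² = (3*I + (40 + 6²))² = (3*I + (40 + 36))² = (3*I + 76)² = (76 + 3*I)²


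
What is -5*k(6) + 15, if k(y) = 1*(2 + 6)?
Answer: -25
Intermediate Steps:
k(y) = 8 (k(y) = 1*8 = 8)
-5*k(6) + 15 = -5*8 + 15 = -40 + 15 = -25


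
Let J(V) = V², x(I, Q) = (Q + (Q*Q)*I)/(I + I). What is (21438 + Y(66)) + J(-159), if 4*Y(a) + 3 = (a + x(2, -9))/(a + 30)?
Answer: 23919883/512 ≈ 46719.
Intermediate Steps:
x(I, Q) = (Q + I*Q²)/(2*I) (x(I, Q) = (Q + Q²*I)/((2*I)) = (Q + I*Q²)*(1/(2*I)) = (Q + I*Q²)/(2*I))
Y(a) = -¾ + (153/4 + a)/(4*(30 + a)) (Y(a) = -¾ + ((a + (½)*(-9)*(1 + 2*(-9))/2)/(a + 30))/4 = -¾ + ((a + (½)*(-9)*(½)*(1 - 18))/(30 + a))/4 = -¾ + ((a + (½)*(-9)*(½)*(-17))/(30 + a))/4 = -¾ + ((a + 153/4)/(30 + a))/4 = -¾ + ((153/4 + a)/(30 + a))/4 = -¾ + (153/4 + a)/(4*(30 + a)))
(21438 + Y(66)) + J(-159) = (21438 + (-207 - 8*66)/(16*(30 + 66))) + (-159)² = (21438 + (1/16)*(-207 - 528)/96) + 25281 = (21438 + (1/16)*(1/96)*(-735)) + 25281 = (21438 - 245/512) + 25281 = 10976011/512 + 25281 = 23919883/512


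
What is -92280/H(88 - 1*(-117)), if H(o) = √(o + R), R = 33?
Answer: -46140*√238/119 ≈ -5981.6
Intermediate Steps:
H(o) = √(33 + o) (H(o) = √(o + 33) = √(33 + o))
-92280/H(88 - 1*(-117)) = -92280/√(33 + (88 - 1*(-117))) = -92280/√(33 + (88 + 117)) = -92280/√(33 + 205) = -92280*√238/238 = -46140*√238/119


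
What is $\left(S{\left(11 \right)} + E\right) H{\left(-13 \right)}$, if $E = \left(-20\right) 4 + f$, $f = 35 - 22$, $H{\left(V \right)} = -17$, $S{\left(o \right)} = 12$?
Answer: $935$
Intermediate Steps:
$f = 13$ ($f = 35 - 22 = 13$)
$E = -67$ ($E = \left(-20\right) 4 + 13 = -80 + 13 = -67$)
$\left(S{\left(11 \right)} + E\right) H{\left(-13 \right)} = \left(12 - 67\right) \left(-17\right) = \left(-55\right) \left(-17\right) = 935$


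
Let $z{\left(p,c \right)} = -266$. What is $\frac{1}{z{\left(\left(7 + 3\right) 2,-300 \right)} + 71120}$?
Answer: $\frac{1}{70854} \approx 1.4114 \cdot 10^{-5}$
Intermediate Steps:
$\frac{1}{z{\left(\left(7 + 3\right) 2,-300 \right)} + 71120} = \frac{1}{-266 + 71120} = \frac{1}{70854}$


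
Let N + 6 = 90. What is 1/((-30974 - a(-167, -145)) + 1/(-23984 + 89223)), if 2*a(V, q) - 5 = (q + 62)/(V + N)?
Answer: -65239/2020908502 ≈ -3.2282e-5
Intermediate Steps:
N = 84 (N = -6 + 90 = 84)
a(V, q) = 5/2 + (62 + q)/(2*(84 + V)) (a(V, q) = 5/2 + ((q + 62)/(V + 84))/2 = 5/2 + ((62 + q)/(84 + V))/2 = 5/2 + (62 + q)/(2*(84 + V)))
1/((-30974 - a(-167, -145)) + 1/(-23984 + 89223)) = 1/((-30974 - (482 - 145 + 5*(-167))/(2*(84 - 167))) + 1/(-23984 + 89223)) = 1/((-30974 - (482 - 145 - 835)/(2*(-83))) + 1/65239) = 1/((-30974 - (-1)*(-498)/(2*83)) + 1/65239) = 1/((-30974 - 1*3) + 1/65239) = 1/((-30974 - 3) + 1/65239) = 1/(-30977 + 1/65239) = 1/(-2020908502/65239) = -65239/2020908502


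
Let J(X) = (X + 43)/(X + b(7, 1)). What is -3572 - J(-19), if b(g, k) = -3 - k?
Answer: -82132/23 ≈ -3571.0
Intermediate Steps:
J(X) = (43 + X)/(-4 + X) (J(X) = (X + 43)/(X + (-3 - 1*1)) = (43 + X)/(X + (-3 - 1)) = (43 + X)/(X - 4) = (43 + X)/(-4 + X))
-3572 - J(-19) = -3572 - (43 - 19)/(-4 - 19) = -3572 - 24/(-23) = -3572 - (-1)*24/23 = -3572 - 1*(-24/23) = -3572 + 24/23 = -82132/23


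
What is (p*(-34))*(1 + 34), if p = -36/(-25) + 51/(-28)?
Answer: 4539/10 ≈ 453.90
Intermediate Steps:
p = -267/700 (p = -36*(-1/25) + 51*(-1/28) = 36/25 - 51/28 = -267/700 ≈ -0.38143)
(p*(-34))*(1 + 34) = (-267/700*(-34))*(1 + 34) = (4539/350)*35 = 4539/10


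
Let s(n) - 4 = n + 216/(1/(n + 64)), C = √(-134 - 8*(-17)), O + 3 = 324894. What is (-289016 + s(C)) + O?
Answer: 49703 + 217*√2 ≈ 50010.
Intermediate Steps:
O = 324891 (O = -3 + 324894 = 324891)
C = √2 (C = √(-134 + 136) = √2 ≈ 1.4142)
s(n) = 13828 + 217*n (s(n) = 4 + (n + 216/(1/(n + 64))) = 4 + (n + 216/(1/(64 + n))) = 4 + (n + 216*(64 + n)) = 4 + (n + (13824 + 216*n)) = 4 + (13824 + 217*n) = 13828 + 217*n)
(-289016 + s(C)) + O = (-289016 + (13828 + 217*√2)) + 324891 = (-275188 + 217*√2) + 324891 = 49703 + 217*√2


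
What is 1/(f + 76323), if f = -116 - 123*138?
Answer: 1/59233 ≈ 1.6882e-5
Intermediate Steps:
f = -17090 (f = -116 - 16974 = -17090)
1/(f + 76323) = 1/(-17090 + 76323) = 1/59233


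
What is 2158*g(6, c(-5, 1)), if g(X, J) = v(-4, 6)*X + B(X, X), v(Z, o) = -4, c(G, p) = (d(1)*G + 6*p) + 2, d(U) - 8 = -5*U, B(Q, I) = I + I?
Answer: -25896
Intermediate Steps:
B(Q, I) = 2*I
d(U) = 8 - 5*U
c(G, p) = 2 + 3*G + 6*p (c(G, p) = ((8 - 5*1)*G + 6*p) + 2 = ((8 - 5)*G + 6*p) + 2 = (3*G + 6*p) + 2 = 2 + 3*G + 6*p)
g(X, J) = -2*X (g(X, J) = -4*X + 2*X = -2*X)
2158*g(6, c(-5, 1)) = 2158*(-2*6) = 2158*(-12) = -25896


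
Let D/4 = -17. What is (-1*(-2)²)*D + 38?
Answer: 310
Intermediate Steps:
D = -68 (D = 4*(-17) = -68)
(-1*(-2)²)*D + 38 = -1*(-2)²*(-68) + 38 = -1*4*(-68) + 38 = -4*(-68) + 38 = 272 + 38 = 310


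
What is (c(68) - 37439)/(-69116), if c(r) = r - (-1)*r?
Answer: 37303/69116 ≈ 0.53972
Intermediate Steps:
c(r) = 2*r (c(r) = r + r = 2*r)
(c(68) - 37439)/(-69116) = (2*68 - 37439)/(-69116) = (136 - 37439)*(-1/69116) = -37303*(-1/69116) = 37303/69116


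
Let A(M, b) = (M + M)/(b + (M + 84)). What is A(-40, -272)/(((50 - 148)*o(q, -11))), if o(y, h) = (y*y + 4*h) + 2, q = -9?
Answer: -10/108927 ≈ -9.1805e-5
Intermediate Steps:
A(M, b) = 2*M/(84 + M + b) (A(M, b) = (2*M)/(b + (84 + M)) = (2*M)/(84 + M + b) = 2*M/(84 + M + b))
o(y, h) = 2 + y² + 4*h (o(y, h) = (y² + 4*h) + 2 = 2 + y² + 4*h)
A(-40, -272)/(((50 - 148)*o(q, -11))) = (2*(-40)/(84 - 40 - 272))/(((50 - 148)*(2 + (-9)² + 4*(-11)))) = (2*(-40)/(-228))/((-98*(2 + 81 - 44))) = (2*(-40)*(-1/228))/((-98*39)) = (20/57)/(-3822) = (20/57)*(-1/3822) = -10/108927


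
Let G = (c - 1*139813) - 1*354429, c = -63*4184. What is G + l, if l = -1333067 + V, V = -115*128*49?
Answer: -2812181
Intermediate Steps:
c = -263592
V = -721280 (V = -14720*49 = -721280)
G = -757834 (G = (-263592 - 1*139813) - 1*354429 = (-263592 - 139813) - 354429 = -403405 - 354429 = -757834)
l = -2054347 (l = -1333067 - 721280 = -2054347)
G + l = -757834 - 2054347 = -2812181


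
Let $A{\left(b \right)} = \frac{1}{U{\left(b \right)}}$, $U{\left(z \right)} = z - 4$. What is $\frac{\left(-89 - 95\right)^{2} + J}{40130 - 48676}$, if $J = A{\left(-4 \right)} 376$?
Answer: $- \frac{33809}{8546} \approx -3.9561$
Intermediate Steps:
$U{\left(z \right)} = -4 + z$
$A{\left(b \right)} = \frac{1}{-4 + b}$
$J = -47$ ($J = \frac{1}{-4 - 4} \cdot 376 = \frac{1}{-8} \cdot 376 = \left(- \frac{1}{8}\right) 376 = -47$)
$\frac{\left(-89 - 95\right)^{2} + J}{40130 - 48676} = \frac{\left(-89 - 95\right)^{2} - 47}{40130 - 48676} = \frac{\left(-184\right)^{2} - 47}{-8546} = \left(33856 - 47\right) \left(- \frac{1}{8546}\right) = 33809 \left(- \frac{1}{8546}\right) = - \frac{33809}{8546}$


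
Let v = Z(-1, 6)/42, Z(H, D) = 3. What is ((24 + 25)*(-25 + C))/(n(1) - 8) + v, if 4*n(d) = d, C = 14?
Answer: 30215/434 ≈ 69.620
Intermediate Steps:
n(d) = d/4
v = 1/14 (v = 3/42 = 3*(1/42) = 1/14 ≈ 0.071429)
((24 + 25)*(-25 + C))/(n(1) - 8) + v = ((24 + 25)*(-25 + 14))/((¼)*1 - 8) + 1/14 = (49*(-11))/(¼ - 8) + 1/14 = -539/(-31/4) + 1/14 = -539*(-4/31) + 1/14 = 2156/31 + 1/14 = 30215/434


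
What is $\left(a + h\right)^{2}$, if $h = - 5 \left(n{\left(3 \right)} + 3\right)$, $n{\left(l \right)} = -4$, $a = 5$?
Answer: $100$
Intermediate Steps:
$h = 5$ ($h = - 5 \left(-4 + 3\right) = \left(-5\right) \left(-1\right) = 5$)
$\left(a + h\right)^{2} = \left(5 + 5\right)^{2} = 10^{2} = 100$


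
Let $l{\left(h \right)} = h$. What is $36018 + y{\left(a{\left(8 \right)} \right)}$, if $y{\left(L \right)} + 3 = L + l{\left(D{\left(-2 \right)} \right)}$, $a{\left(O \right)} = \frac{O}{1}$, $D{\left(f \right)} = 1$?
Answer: $36024$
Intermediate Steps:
$a{\left(O \right)} = O$ ($a{\left(O \right)} = O 1 = O$)
$y{\left(L \right)} = -2 + L$ ($y{\left(L \right)} = -3 + \left(L + 1\right) = -3 + \left(1 + L\right) = -2 + L$)
$36018 + y{\left(a{\left(8 \right)} \right)} = 36018 + \left(-2 + 8\right) = 36018 + 6 = 36024$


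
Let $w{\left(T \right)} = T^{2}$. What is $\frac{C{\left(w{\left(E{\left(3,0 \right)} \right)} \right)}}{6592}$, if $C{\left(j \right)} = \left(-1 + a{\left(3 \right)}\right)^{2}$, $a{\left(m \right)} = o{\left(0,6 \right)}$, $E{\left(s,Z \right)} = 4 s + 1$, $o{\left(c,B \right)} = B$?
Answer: $\frac{25}{6592} \approx 0.0037925$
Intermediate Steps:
$E{\left(s,Z \right)} = 1 + 4 s$
$a{\left(m \right)} = 6$
$C{\left(j \right)} = 25$ ($C{\left(j \right)} = \left(-1 + 6\right)^{2} = 5^{2} = 25$)
$\frac{C{\left(w{\left(E{\left(3,0 \right)} \right)} \right)}}{6592} = \frac{25}{6592}$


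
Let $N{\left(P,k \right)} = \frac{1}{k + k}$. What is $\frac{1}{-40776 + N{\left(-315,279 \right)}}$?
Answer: $- \frac{558}{22753007} \approx -2.4524 \cdot 10^{-5}$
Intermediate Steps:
$N{\left(P,k \right)} = \frac{1}{2 k}$
$\frac{1}{-40776 + N{\left(-315,279 \right)}} = \frac{1}{-40776 + \frac{1}{2 \cdot 279}} = \frac{1}{-40776 + \frac{1}{2} \cdot \frac{1}{279}} = \frac{1}{-40776 + \frac{1}{558}} = \frac{1}{- \frac{22753007}{558}} = - \frac{558}{22753007}$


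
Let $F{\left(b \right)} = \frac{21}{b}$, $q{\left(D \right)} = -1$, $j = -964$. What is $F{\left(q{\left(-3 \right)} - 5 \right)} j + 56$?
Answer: $3430$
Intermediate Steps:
$F{\left(q{\left(-3 \right)} - 5 \right)} j + 56 = \frac{21}{-1 - 5} \left(-964\right) + 56 = \frac{21}{-6} \left(-964\right) + 56 = 21 \left(- \frac{1}{6}\right) \left(-964\right) + 56 = \left(- \frac{7}{2}\right) \left(-964\right) + 56 = 3374 + 56 = 3430$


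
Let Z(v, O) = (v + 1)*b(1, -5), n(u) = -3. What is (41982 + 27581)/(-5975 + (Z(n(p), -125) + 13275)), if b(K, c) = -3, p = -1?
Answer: 5351/562 ≈ 9.5213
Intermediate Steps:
Z(v, O) = -3 - 3*v (Z(v, O) = (v + 1)*(-3) = (1 + v)*(-3) = -3 - 3*v)
(41982 + 27581)/(-5975 + (Z(n(p), -125) + 13275)) = (41982 + 27581)/(-5975 + ((-3 - 3*(-3)) + 13275)) = 69563/(-5975 + ((-3 + 9) + 13275)) = 69563/(-5975 + (6 + 13275)) = 69563/(-5975 + 13281) = 69563/7306 = 69563*(1/7306) = 5351/562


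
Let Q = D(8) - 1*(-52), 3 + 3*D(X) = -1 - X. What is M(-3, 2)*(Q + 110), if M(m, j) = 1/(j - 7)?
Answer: -158/5 ≈ -31.600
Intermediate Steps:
D(X) = -4/3 - X/3 (D(X) = -1 + (-1 - X)/3 = -1 + (-1/3 - X/3) = -4/3 - X/3)
M(m, j) = 1/(-7 + j)
Q = 48 (Q = (-4/3 - 1/3*8) - 1*(-52) = (-4/3 - 8/3) + 52 = -4 + 52 = 48)
M(-3, 2)*(Q + 110) = (48 + 110)/(-7 + 2) = 158/(-5) = -1/5*158 = -158/5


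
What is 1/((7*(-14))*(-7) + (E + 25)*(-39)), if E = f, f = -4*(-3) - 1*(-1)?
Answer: -1/796 ≈ -0.0012563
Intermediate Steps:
f = 13 (f = 12 + 1 = 13)
E = 13
1/((7*(-14))*(-7) + (E + 25)*(-39)) = 1/((7*(-14))*(-7) + (13 + 25)*(-39)) = 1/(-98*(-7) + 38*(-39)) = 1/(686 - 1482) = 1/(-796) = -1/796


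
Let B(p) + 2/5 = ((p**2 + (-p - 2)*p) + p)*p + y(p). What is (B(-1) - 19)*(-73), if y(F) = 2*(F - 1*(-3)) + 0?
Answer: 5986/5 ≈ 1197.2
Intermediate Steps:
y(F) = 6 + 2*F (y(F) = 2*(F + 3) + 0 = 2*(3 + F) + 0 = (6 + 2*F) + 0 = 6 + 2*F)
B(p) = 28/5 + 2*p + p*(p + p**2 + p*(-2 - p)) (B(p) = -2/5 + (((p**2 + (-p - 2)*p) + p)*p + (6 + 2*p)) = -2/5 + (((p**2 + (-2 - p)*p) + p)*p + (6 + 2*p)) = -2/5 + (((p**2 + p*(-2 - p)) + p)*p + (6 + 2*p)) = -2/5 + ((p + p**2 + p*(-2 - p))*p + (6 + 2*p)) = -2/5 + (p*(p + p**2 + p*(-2 - p)) + (6 + 2*p)) = -2/5 + (6 + 2*p + p*(p + p**2 + p*(-2 - p))) = 28/5 + 2*p + p*(p + p**2 + p*(-2 - p)))
(B(-1) - 19)*(-73) = ((28/5 - 1*(-1)**2 + 2*(-1)) - 19)*(-73) = ((28/5 - 1*1 - 2) - 19)*(-73) = ((28/5 - 1 - 2) - 19)*(-73) = (13/5 - 19)*(-73) = -82/5*(-73) = 5986/5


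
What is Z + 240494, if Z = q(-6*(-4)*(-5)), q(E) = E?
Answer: 240374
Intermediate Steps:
Z = -120 (Z = -6*(-4)*(-5) = 24*(-5) = -120)
Z + 240494 = -120 + 240494 = 240374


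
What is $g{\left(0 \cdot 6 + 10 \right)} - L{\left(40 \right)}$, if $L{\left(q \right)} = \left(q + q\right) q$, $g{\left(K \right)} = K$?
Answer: $-3190$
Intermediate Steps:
$L{\left(q \right)} = 2 q^{2}$ ($L{\left(q \right)} = 2 q q = 2 q^{2}$)
$g{\left(0 \cdot 6 + 10 \right)} - L{\left(40 \right)} = \left(0 \cdot 6 + 10\right) - 2 \cdot 40^{2} = \left(0 + 10\right) - 2 \cdot 1600 = 10 - 3200 = -3190$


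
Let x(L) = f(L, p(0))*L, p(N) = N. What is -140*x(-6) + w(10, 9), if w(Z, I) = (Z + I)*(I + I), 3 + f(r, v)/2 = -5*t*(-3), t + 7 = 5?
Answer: -55098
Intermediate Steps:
t = -2 (t = -7 + 5 = -2)
f(r, v) = -66 (f(r, v) = -6 + 2*(-5*(-2)*(-3)) = -6 + 2*(10*(-3)) = -6 + 2*(-30) = -6 - 60 = -66)
x(L) = -66*L
w(Z, I) = 2*I*(I + Z) (w(Z, I) = (I + Z)*(2*I) = 2*I*(I + Z))
-140*x(-6) + w(10, 9) = -(-9240)*(-6) + 2*9*(9 + 10) = -140*396 + 2*9*19 = -55440 + 342 = -55098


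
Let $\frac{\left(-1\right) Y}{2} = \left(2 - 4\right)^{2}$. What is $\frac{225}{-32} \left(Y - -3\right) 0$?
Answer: $0$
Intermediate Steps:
$Y = -8$ ($Y = - 2 \left(2 - 4\right)^{2} = - 2 \left(-2\right)^{2} = \left(-2\right) 4 = -8$)
$\frac{225}{-32} \left(Y - -3\right) 0 = \frac{225}{-32} \left(-8 - -3\right) 0 = 225 \left(- \frac{1}{32}\right) \left(-8 + 3\right) 0 = - \frac{225 \left(\left(-5\right) 0\right)}{32} = \left(- \frac{225}{32}\right) 0 = 0$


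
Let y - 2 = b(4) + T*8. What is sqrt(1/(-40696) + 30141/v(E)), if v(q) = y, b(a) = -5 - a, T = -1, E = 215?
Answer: I*sqrt(20799355113790)/101740 ≈ 44.826*I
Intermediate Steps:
y = -15 (y = 2 + ((-5 - 1*4) - 1*8) = 2 + ((-5 - 4) - 8) = 2 + (-9 - 8) = 2 - 17 = -15)
v(q) = -15
sqrt(1/(-40696) + 30141/v(E)) = sqrt(1/(-40696) + 30141/(-15)) = sqrt(-1/40696 + 30141*(-1/15)) = sqrt(-1/40696 - 10047/5) = sqrt(-408872717/203480) = I*sqrt(20799355113790)/101740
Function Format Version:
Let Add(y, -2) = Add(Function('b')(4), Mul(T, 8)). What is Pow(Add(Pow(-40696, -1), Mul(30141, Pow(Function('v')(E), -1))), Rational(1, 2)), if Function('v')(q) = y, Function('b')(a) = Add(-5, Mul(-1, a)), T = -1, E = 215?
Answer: Mul(Rational(1, 101740), I, Pow(20799355113790, Rational(1, 2))) ≈ Mul(44.826, I)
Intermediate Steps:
y = -15 (y = Add(2, Add(Add(-5, Mul(-1, 4)), Mul(-1, 8))) = Add(2, Add(Add(-5, -4), -8)) = Add(2, Add(-9, -8)) = Add(2, -17) = -15)
Function('v')(q) = -15
Pow(Add(Pow(-40696, -1), Mul(30141, Pow(Function('v')(E), -1))), Rational(1, 2)) = Pow(Add(Pow(-40696, -1), Mul(30141, Pow(-15, -1))), Rational(1, 2)) = Pow(Add(Rational(-1, 40696), Mul(30141, Rational(-1, 15))), Rational(1, 2)) = Pow(Add(Rational(-1, 40696), Rational(-10047, 5)), Rational(1, 2)) = Pow(Rational(-408872717, 203480), Rational(1, 2)) = Mul(Rational(1, 101740), I, Pow(20799355113790, Rational(1, 2)))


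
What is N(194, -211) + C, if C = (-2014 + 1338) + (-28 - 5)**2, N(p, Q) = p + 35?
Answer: 642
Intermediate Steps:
N(p, Q) = 35 + p
C = 413 (C = -676 + (-33)**2 = -676 + 1089 = 413)
N(194, -211) + C = (35 + 194) + 413 = 229 + 413 = 642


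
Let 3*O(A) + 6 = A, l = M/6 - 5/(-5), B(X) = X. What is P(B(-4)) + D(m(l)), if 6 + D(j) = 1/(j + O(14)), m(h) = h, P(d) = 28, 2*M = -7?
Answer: 826/37 ≈ 22.324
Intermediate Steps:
M = -7/2 (M = (1/2)*(-7) = -7/2 ≈ -3.5000)
l = 5/12 (l = -7/2/6 - 5/(-5) = -7/2*1/6 - 5*(-1/5) = -7/12 + 1 = 5/12 ≈ 0.41667)
O(A) = -2 + A/3
D(j) = -6 + 1/(8/3 + j) (D(j) = -6 + 1/(j + (-2 + (1/3)*14)) = -6 + 1/(j + (-2 + 14/3)) = -6 + 1/(j + 8/3) = -6 + 1/(8/3 + j))
P(B(-4)) + D(m(l)) = 28 + 9*(-5 - 2*5/12)/(8 + 3*(5/12)) = 28 + 9*(-5 - 5/6)/(8 + 5/4) = 28 + 9*(-35/6)/(37/4) = 28 + 9*(4/37)*(-35/6) = 28 - 210/37 = 826/37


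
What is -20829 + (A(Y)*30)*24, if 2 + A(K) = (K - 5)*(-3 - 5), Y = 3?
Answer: -10749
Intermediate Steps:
A(K) = 38 - 8*K (A(K) = -2 + (K - 5)*(-3 - 5) = -2 + (-5 + K)*(-8) = -2 + (40 - 8*K) = 38 - 8*K)
-20829 + (A(Y)*30)*24 = -20829 + ((38 - 8*3)*30)*24 = -20829 + ((38 - 24)*30)*24 = -20829 + (14*30)*24 = -20829 + 420*24 = -20829 + 10080 = -10749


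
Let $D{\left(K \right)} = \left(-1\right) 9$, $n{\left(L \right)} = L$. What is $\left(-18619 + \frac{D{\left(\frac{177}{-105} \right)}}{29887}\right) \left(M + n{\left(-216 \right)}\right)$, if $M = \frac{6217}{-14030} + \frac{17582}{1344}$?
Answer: $\frac{20517788208745549}{5418834960} \approx 3.7864 \cdot 10^{6}$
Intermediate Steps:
$D{\left(K \right)} = -9$
$M = \frac{59579953}{4714080}$ ($M = 6217 \left(- \frac{1}{14030}\right) + 17582 \cdot \frac{1}{1344} = - \frac{6217}{14030} + \frac{8791}{672} = \frac{59579953}{4714080} \approx 12.639$)
$\left(-18619 + \frac{D{\left(\frac{177}{-105} \right)}}{29887}\right) \left(M + n{\left(-216 \right)}\right) = \left(-18619 - \frac{9}{29887}\right) \left(\frac{59579953}{4714080} - 216\right) = \left(-18619 - \frac{9}{29887}\right) \left(- \frac{958661327}{4714080}\right) = \left(- \frac{556466062}{29887}\right) \left(- \frac{958661327}{4714080}\right) = \frac{20517788208745549}{5418834960}$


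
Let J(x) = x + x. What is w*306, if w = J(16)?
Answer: 9792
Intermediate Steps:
J(x) = 2*x
w = 32 (w = 2*16 = 32)
w*306 = 32*306 = 9792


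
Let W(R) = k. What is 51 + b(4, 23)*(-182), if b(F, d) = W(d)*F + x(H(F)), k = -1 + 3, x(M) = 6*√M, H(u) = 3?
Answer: -1405 - 1092*√3 ≈ -3296.4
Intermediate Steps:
k = 2
W(R) = 2
b(F, d) = 2*F + 6*√3
51 + b(4, 23)*(-182) = 51 + (2*4 + 6*√3)*(-182) = 51 + (8 + 6*√3)*(-182) = 51 + (-1456 - 1092*√3) = -1405 - 1092*√3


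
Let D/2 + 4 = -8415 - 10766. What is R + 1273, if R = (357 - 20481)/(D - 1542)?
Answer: 4235675/3326 ≈ 1273.5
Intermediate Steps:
D = -38370 (D = -8 + 2*(-8415 - 10766) = -8 + 2*(-19181) = -8 - 38362 = -38370)
R = 1677/3326 (R = (357 - 20481)/(-38370 - 1542) = -20124/(-39912) = -20124*(-1/39912) = 1677/3326 ≈ 0.50421)
R + 1273 = 1677/3326 + 1273 = 4235675/3326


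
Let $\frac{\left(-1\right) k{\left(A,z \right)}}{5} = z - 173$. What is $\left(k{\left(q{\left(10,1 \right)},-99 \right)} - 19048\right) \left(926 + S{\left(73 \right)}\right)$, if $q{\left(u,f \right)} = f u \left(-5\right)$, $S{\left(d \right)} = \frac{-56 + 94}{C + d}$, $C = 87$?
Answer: $- \frac{163832889}{10} \approx -1.6383 \cdot 10^{7}$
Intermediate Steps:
$S{\left(d \right)} = \frac{38}{87 + d}$ ($S{\left(d \right)} = \frac{-56 + 94}{87 + d} = \frac{38}{87 + d}$)
$q{\left(u,f \right)} = - 5 f u$
$k{\left(A,z \right)} = 865 - 5 z$ ($k{\left(A,z \right)} = - 5 \left(z - 173\right) = - 5 \left(-173 + z\right) = 865 - 5 z$)
$\left(k{\left(q{\left(10,1 \right)},-99 \right)} - 19048\right) \left(926 + S{\left(73 \right)}\right) = \left(\left(865 - -495\right) - 19048\right) \left(926 + \frac{38}{87 + 73}\right) = \left(\left(865 + 495\right) - 19048\right) \left(926 + \frac{38}{160}\right) = \left(1360 - 19048\right) \left(926 + 38 \cdot \frac{1}{160}\right) = - 17688 \left(926 + \frac{19}{80}\right) = \left(-17688\right) \frac{74099}{80} = - \frac{163832889}{10}$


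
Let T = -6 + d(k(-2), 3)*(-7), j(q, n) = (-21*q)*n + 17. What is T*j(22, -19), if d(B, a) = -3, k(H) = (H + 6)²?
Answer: 131925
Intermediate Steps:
k(H) = (6 + H)²
j(q, n) = 17 - 21*n*q (j(q, n) = -21*n*q + 17 = 17 - 21*n*q)
T = 15 (T = -6 - 3*(-7) = -6 + 21 = 15)
T*j(22, -19) = 15*(17 - 21*(-19)*22) = 15*(17 + 8778) = 15*8795 = 131925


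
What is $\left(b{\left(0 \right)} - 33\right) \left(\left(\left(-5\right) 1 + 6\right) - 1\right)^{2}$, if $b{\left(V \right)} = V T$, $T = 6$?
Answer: $0$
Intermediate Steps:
$b{\left(V \right)} = 6 V$ ($b{\left(V \right)} = V 6 = 6 V$)
$\left(b{\left(0 \right)} - 33\right) \left(\left(\left(-5\right) 1 + 6\right) - 1\right)^{2} = \left(6 \cdot 0 - 33\right) \left(\left(\left(-5\right) 1 + 6\right) - 1\right)^{2} = \left(0 - 33\right) \left(\left(-5 + 6\right) - 1\right)^{2} = - 33 \left(1 - 1\right)^{2} = - 33 \cdot 0^{2} = \left(-33\right) 0 = 0$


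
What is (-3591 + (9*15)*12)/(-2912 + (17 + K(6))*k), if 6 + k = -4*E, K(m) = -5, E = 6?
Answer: 1971/3272 ≈ 0.60238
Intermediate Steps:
k = -30 (k = -6 - 4*6 = -6 - 24 = -30)
(-3591 + (9*15)*12)/(-2912 + (17 + K(6))*k) = (-3591 + (9*15)*12)/(-2912 + (17 - 5)*(-30)) = (-3591 + 135*12)/(-2912 + 12*(-30)) = (-3591 + 1620)/(-2912 - 360) = -1971/(-3272) = -1971*(-1/3272) = 1971/3272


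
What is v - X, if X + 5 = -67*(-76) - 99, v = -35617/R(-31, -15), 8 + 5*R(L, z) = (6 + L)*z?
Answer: -2008681/367 ≈ -5473.2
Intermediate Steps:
R(L, z) = -8/5 + z*(6 + L)/5 (R(L, z) = -8/5 + ((6 + L)*z)/5 = -8/5 + (z*(6 + L))/5 = -8/5 + z*(6 + L)/5)
v = -178085/367 (v = -35617/(-8/5 + (6/5)*(-15) + (⅕)*(-31)*(-15)) = -35617/(-8/5 - 18 + 93) = -35617/367/5 = -35617*5/367 = -178085/367 ≈ -485.25)
X = 4988 (X = -5 + (-67*(-76) - 99) = -5 + (5092 - 99) = -5 + 4993 = 4988)
v - X = -178085/367 - 1*4988 = -178085/367 - 4988 = -2008681/367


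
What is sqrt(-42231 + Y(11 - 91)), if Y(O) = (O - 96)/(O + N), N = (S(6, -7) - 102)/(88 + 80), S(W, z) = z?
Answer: 21*I*sqrt(17578621639)/13549 ≈ 205.5*I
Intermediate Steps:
N = -109/168 (N = (-7 - 102)/(88 + 80) = -109/168 ≈ -0.64881)
Y(O) = (-96 + O)/(-109/168 + O) (Y(O) = (O - 96)/(O - 109/168) = (-96 + O)/(-109/168 + O))
sqrt(-42231 + Y(11 - 91)) = sqrt(-42231 + 168*(-96 + (11 - 91))/(-109 + 168*(11 - 91))) = sqrt(-42231 + 168*(-96 - 80)/(-109 + 168*(-80))) = sqrt(-42231 + 168*(-176)/(-109 - 13440)) = sqrt(-42231 + 168*(-176)/(-13549)) = sqrt(-42231 + 168*(-1/13549)*(-176)) = sqrt(-42231 + 29568/13549) = sqrt(-572158251/13549) = 21*I*sqrt(17578621639)/13549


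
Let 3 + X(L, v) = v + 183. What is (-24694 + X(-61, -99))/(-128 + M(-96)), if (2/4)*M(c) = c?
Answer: 24613/320 ≈ 76.916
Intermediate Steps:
M(c) = 2*c
X(L, v) = 180 + v (X(L, v) = -3 + (v + 183) = -3 + (183 + v) = 180 + v)
(-24694 + X(-61, -99))/(-128 + M(-96)) = (-24694 + (180 - 99))/(-128 + 2*(-96)) = (-24694 + 81)/(-128 - 192) = -24613/(-320) = -24613*(-1/320) = 24613/320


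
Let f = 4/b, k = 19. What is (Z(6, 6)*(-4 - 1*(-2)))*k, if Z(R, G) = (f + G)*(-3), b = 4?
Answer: 798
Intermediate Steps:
f = 1 (f = 4/4 = 4*(1/4) = 1)
Z(R, G) = -3 - 3*G (Z(R, G) = (1 + G)*(-3) = -3 - 3*G)
(Z(6, 6)*(-4 - 1*(-2)))*k = ((-3 - 3*6)*(-4 - 1*(-2)))*19 = ((-3 - 18)*(-4 + 2))*19 = -21*(-2)*19 = 42*19 = 798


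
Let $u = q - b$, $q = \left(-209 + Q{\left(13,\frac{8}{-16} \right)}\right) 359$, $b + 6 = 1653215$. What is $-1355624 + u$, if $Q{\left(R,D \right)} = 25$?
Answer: $-3074889$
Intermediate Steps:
$b = 1653209$ ($b = -6 + 1653215 = 1653209$)
$q = -66056$ ($q = \left(-209 + 25\right) 359 = \left(-184\right) 359 = -66056$)
$u = -1719265$ ($u = -66056 - 1653209 = -1719265$)
$-1355624 + u = -1355624 - 1719265 = -3074889$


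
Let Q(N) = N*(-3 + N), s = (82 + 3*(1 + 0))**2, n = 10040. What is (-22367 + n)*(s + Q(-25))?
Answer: -97691475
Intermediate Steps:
s = 7225 (s = (82 + 3*1)**2 = (82 + 3)**2 = 85**2 = 7225)
(-22367 + n)*(s + Q(-25)) = (-22367 + 10040)*(7225 - 25*(-3 - 25)) = -12327*(7225 - 25*(-28)) = -12327*(7225 + 700) = -12327*7925 = -97691475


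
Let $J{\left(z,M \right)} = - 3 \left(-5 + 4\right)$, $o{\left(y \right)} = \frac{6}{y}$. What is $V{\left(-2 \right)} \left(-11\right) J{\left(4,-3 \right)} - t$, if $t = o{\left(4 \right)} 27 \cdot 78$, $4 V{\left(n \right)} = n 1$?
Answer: $- \frac{6285}{2} \approx -3142.5$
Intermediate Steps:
$J{\left(z,M \right)} = 3$ ($J{\left(z,M \right)} = \left(-3\right) \left(-1\right) = 3$)
$V{\left(n \right)} = \frac{n}{4}$ ($V{\left(n \right)} = \frac{n 1}{4} = \frac{n}{4}$)
$t = 3159$ ($t = \frac{6}{4} \cdot 27 \cdot 78 = 6 \cdot \frac{1}{4} \cdot 2106 = \frac{3}{2} \cdot 2106 = 3159$)
$V{\left(-2 \right)} \left(-11\right) J{\left(4,-3 \right)} - t = \frac{1}{4} \left(-2\right) \left(-11\right) 3 - 3159 = \left(- \frac{1}{2}\right) \left(-11\right) 3 - 3159 = \frac{11}{2} \cdot 3 - 3159 = \frac{33}{2} - 3159 = - \frac{6285}{2}$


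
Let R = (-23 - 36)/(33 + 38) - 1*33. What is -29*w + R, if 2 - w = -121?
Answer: -255659/71 ≈ -3600.8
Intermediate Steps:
w = 123 (w = 2 - 1*(-121) = 2 + 121 = 123)
R = -2402/71 (R = -59/71 - 33 = -2402/71 ≈ -33.831)
-29*w + R = -29*123 - 2402/71 = -3567 - 2402/71 = -255659/71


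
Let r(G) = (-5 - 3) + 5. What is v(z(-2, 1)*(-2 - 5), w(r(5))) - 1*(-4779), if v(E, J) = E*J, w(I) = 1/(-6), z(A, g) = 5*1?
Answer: 28709/6 ≈ 4784.8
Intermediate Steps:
z(A, g) = 5
r(G) = -3 (r(G) = -8 + 5 = -3)
w(I) = -1/6
v(z(-2, 1)*(-2 - 5), w(r(5))) - 1*(-4779) = (5*(-2 - 5))*(-1/6) - 1*(-4779) = (5*(-7))*(-1/6) + 4779 = -35*(-1/6) + 4779 = 35/6 + 4779 = 28709/6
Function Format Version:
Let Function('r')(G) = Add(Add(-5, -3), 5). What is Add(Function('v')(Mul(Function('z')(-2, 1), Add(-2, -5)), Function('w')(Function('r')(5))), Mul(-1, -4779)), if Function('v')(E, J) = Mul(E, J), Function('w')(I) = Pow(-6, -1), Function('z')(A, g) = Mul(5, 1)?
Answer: Rational(28709, 6) ≈ 4784.8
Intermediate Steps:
Function('z')(A, g) = 5
Function('r')(G) = -3 (Function('r')(G) = Add(-8, 5) = -3)
Function('w')(I) = Rational(-1, 6)
Add(Function('v')(Mul(Function('z')(-2, 1), Add(-2, -5)), Function('w')(Function('r')(5))), Mul(-1, -4779)) = Add(Mul(Mul(5, Add(-2, -5)), Rational(-1, 6)), Mul(-1, -4779)) = Add(Mul(Mul(5, -7), Rational(-1, 6)), 4779) = Add(Mul(-35, Rational(-1, 6)), 4779) = Add(Rational(35, 6), 4779) = Rational(28709, 6)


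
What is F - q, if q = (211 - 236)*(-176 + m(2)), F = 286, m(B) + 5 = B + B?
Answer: -4139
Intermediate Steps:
m(B) = -5 + 2*B (m(B) = -5 + (B + B) = -5 + 2*B)
q = 4425 (q = (211 - 236)*(-176 + (-5 + 2*2)) = -25*(-176 + (-5 + 4)) = -25*(-176 - 1) = -25*(-177) = 4425)
F - q = 286 - 1*4425 = 286 - 4425 = -4139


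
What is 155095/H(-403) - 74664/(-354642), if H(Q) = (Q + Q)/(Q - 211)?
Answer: 2814335465587/23820121 ≈ 1.1815e+5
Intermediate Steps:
H(Q) = 2*Q/(-211 + Q) (H(Q) = (2*Q)/(-211 + Q) = 2*Q/(-211 + Q))
155095/H(-403) - 74664/(-354642) = 155095/((2*(-403)/(-211 - 403))) - 74664/(-354642) = 155095/((2*(-403)/(-614))) - 74664*(-1/354642) = 155095/((2*(-403)*(-1/614))) + 12444/59107 = 155095/(403/307) + 12444/59107 = 155095*(307/403) + 12444/59107 = 47614165/403 + 12444/59107 = 2814335465587/23820121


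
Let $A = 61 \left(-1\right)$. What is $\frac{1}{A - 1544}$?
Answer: $- \frac{1}{1605} \approx -0.00062305$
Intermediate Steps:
$A = -61$
$\frac{1}{A - 1544} = \frac{1}{-61 - 1544} = \frac{1}{-1605} = - \frac{1}{1605}$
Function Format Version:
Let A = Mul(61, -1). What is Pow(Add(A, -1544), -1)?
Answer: Rational(-1, 1605) ≈ -0.00062305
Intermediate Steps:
A = -61
Pow(Add(A, -1544), -1) = Pow(Add(-61, -1544), -1) = Pow(-1605, -1) = Rational(-1, 1605)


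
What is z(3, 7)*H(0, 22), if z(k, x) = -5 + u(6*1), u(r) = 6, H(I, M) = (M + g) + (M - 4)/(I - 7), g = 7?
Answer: 185/7 ≈ 26.429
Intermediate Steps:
H(I, M) = 7 + M + (-4 + M)/(-7 + I) (H(I, M) = (M + 7) + (M - 4)/(I - 7) = (7 + M) + (-4 + M)/(-7 + I) = 7 + M + (-4 + M)/(-7 + I))
z(k, x) = 1 (z(k, x) = -5 + 6 = 1)
z(3, 7)*H(0, 22) = 1*((-53 - 6*22 + 7*0 + 0*22)/(-7 + 0)) = 1*((-53 - 132 + 0 + 0)/(-7)) = 1*(-1/7*(-185)) = 1*(185/7) = 185/7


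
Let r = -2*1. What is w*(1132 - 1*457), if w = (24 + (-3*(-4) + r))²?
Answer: 780300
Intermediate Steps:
r = -2
w = 1156 (w = (24 + (-3*(-4) - 2))² = (24 + (12 - 2))² = (24 + 10)² = 34² = 1156)
w*(1132 - 1*457) = 1156*(1132 - 1*457) = 1156*(1132 - 457) = 1156*675 = 780300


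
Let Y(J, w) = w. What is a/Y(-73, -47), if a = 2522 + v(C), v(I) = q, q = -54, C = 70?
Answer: -2468/47 ≈ -52.511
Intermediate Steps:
v(I) = -54
a = 2468 (a = 2522 - 54 = 2468)
a/Y(-73, -47) = 2468/(-47) = 2468*(-1/47) = -2468/47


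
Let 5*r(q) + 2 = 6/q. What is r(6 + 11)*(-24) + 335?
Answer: 29147/85 ≈ 342.91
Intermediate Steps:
r(q) = -⅖ + 6/(5*q) (r(q) = -⅖ + (6/q)/5 = -⅖ + 6/(5*q))
r(6 + 11)*(-24) + 335 = (2*(3 - (6 + 11))/(5*(6 + 11)))*(-24) + 335 = ((⅖)*(3 - 1*17)/17)*(-24) + 335 = ((⅖)*(1/17)*(3 - 17))*(-24) + 335 = ((⅖)*(1/17)*(-14))*(-24) + 335 = -28/85*(-24) + 335 = 672/85 + 335 = 29147/85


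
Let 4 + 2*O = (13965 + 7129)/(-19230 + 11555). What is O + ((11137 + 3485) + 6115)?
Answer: 159130578/7675 ≈ 20734.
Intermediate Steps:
O = -25897/7675 (O = -2 + ((13965 + 7129)/(-19230 + 11555))/2 = -2 + (21094/(-7675))/2 = -2 + (21094*(-1/7675))/2 = -2 + (½)*(-21094/7675) = -2 - 10547/7675 = -25897/7675 ≈ -3.3742)
O + ((11137 + 3485) + 6115) = -25897/7675 + ((11137 + 3485) + 6115) = -25897/7675 + (14622 + 6115) = -25897/7675 + 20737 = 159130578/7675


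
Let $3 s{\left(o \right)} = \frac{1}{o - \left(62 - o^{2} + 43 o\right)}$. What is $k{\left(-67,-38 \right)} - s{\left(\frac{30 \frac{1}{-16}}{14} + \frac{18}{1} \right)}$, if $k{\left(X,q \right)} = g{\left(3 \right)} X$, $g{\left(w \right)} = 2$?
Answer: $- \frac{2486932718}{18559293} \approx -134.0$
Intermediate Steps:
$k{\left(X,q \right)} = 2 X$
$s{\left(o \right)} = \frac{1}{3 \left(-62 + o^{2} - 42 o\right)}$ ($s{\left(o \right)} = \frac{1}{3 \left(o - \left(62 - o^{2} + 43 o\right)\right)} = \frac{1}{3 \left(-62 + o^{2} - 42 o\right)}$)
$k{\left(-67,-38 \right)} - s{\left(\frac{30 \frac{1}{-16}}{14} + \frac{18}{1} \right)} = 2 \left(-67\right) - \frac{1}{3 \left(-62 + \left(\frac{30 \frac{1}{-16}}{14} + \frac{18}{1}\right)^{2} - 42 \left(\frac{30 \frac{1}{-16}}{14} + \frac{18}{1}\right)\right)} = -134 - \frac{1}{3 \left(-62 + \left(30 \left(- \frac{1}{16}\right) \frac{1}{14} + 18 \cdot 1\right)^{2} - 42 \left(30 \left(- \frac{1}{16}\right) \frac{1}{14} + 18 \cdot 1\right)\right)} = -134 - \frac{1}{3 \left(-62 + \left(\left(- \frac{15}{8}\right) \frac{1}{14} + 18\right)^{2} - 42 \left(\left(- \frac{15}{8}\right) \frac{1}{14} + 18\right)\right)} = -134 - \frac{1}{3 \left(-62 + \left(- \frac{15}{112} + 18\right)^{2} - 42 \left(- \frac{15}{112} + 18\right)\right)} = -134 - \frac{1}{3 \left(-62 + \left(\frac{2001}{112}\right)^{2} - \frac{6003}{8}\right)} = -134 - \frac{1}{3 \left(-62 + \frac{4004001}{12544} - \frac{6003}{8}\right)} = -134 - \frac{1}{3 \left(- \frac{6186431}{12544}\right)} = -134 - \frac{1}{3} \left(- \frac{12544}{6186431}\right) = -134 - - \frac{12544}{18559293} = -134 + \frac{12544}{18559293} = - \frac{2486932718}{18559293}$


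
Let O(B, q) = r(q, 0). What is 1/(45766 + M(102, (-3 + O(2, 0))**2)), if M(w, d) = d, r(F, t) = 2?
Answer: 1/45767 ≈ 2.1850e-5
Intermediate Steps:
O(B, q) = 2
1/(45766 + M(102, (-3 + O(2, 0))**2)) = 1/(45766 + (-3 + 2)**2) = 1/(45766 + (-1)**2) = 1/(45766 + 1) = 1/45767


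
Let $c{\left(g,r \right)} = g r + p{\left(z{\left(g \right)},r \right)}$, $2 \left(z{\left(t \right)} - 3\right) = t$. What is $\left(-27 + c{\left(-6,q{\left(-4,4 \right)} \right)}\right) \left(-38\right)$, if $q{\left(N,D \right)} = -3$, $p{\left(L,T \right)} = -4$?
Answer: $494$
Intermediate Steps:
$z{\left(t \right)} = 3 + \frac{t}{2}$
$c{\left(g,r \right)} = -4 + g r$ ($c{\left(g,r \right)} = g r - 4 = -4 + g r$)
$\left(-27 + c{\left(-6,q{\left(-4,4 \right)} \right)}\right) \left(-38\right) = \left(-27 - -14\right) \left(-38\right) = \left(-27 + \left(-4 + 18\right)\right) \left(-38\right) = \left(-27 + 14\right) \left(-38\right) = \left(-13\right) \left(-38\right) = 494$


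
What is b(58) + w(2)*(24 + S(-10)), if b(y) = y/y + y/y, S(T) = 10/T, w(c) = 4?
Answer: 94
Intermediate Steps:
b(y) = 2 (b(y) = 1 + 1 = 2)
b(58) + w(2)*(24 + S(-10)) = 2 + 4*(24 + 10/(-10)) = 2 + 4*(24 + 10*(-⅒)) = 2 + 4*(24 - 1) = 2 + 4*23 = 2 + 92 = 94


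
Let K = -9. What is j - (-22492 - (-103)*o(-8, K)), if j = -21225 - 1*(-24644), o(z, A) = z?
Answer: 26735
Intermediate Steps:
j = 3419 (j = -21225 + 24644 = 3419)
j - (-22492 - (-103)*o(-8, K)) = 3419 - (-22492 - (-103)*(-8)) = 3419 - (-22492 - 1*824) = 3419 - (-22492 - 824) = 3419 - 1*(-23316) = 3419 + 23316 = 26735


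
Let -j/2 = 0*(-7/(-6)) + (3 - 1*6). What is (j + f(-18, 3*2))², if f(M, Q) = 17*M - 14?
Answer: 98596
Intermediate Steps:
f(M, Q) = -14 + 17*M
j = 6 (j = -2*(0*(-7/(-6)) + (3 - 1*6)) = -2*(0*(-7*(-⅙)) + (3 - 6)) = -2*(0*(7/6) - 3) = -2*(0 - 3) = -2*(-3) = 6)
(j + f(-18, 3*2))² = (6 + (-14 + 17*(-18)))² = (6 + (-14 - 306))² = (6 - 320)² = (-314)² = 98596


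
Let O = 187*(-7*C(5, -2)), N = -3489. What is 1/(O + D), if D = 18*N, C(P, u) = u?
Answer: -1/60184 ≈ -1.6616e-5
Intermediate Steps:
D = -62802 (D = 18*(-3489) = -62802)
O = 2618 (O = 187*(-7*(-2)) = 187*14 = 2618)
1/(O + D) = 1/(2618 - 62802) = 1/(-60184) = -1/60184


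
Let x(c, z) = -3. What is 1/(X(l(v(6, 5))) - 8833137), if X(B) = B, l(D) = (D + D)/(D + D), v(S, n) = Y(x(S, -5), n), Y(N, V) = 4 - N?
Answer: -1/8833136 ≈ -1.1321e-7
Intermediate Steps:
v(S, n) = 7 (v(S, n) = 4 - 1*(-3) = 4 + 3 = 7)
l(D) = 1 (l(D) = (2*D)/((2*D)) = (2*D)*(1/(2*D)) = 1)
1/(X(l(v(6, 5))) - 8833137) = 1/(1 - 8833137) = 1/(-8833136) = -1/8833136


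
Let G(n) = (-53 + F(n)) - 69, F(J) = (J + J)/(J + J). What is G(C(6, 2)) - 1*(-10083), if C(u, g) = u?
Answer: 9962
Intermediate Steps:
F(J) = 1 (F(J) = (2*J)/((2*J)) = (2*J)*(1/(2*J)) = 1)
G(n) = -121 (G(n) = (-53 + 1) - 69 = -52 - 69 = -121)
G(C(6, 2)) - 1*(-10083) = -121 - 1*(-10083) = -121 + 10083 = 9962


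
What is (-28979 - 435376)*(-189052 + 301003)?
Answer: -51985006605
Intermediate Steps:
(-28979 - 435376)*(-189052 + 301003) = -464355*111951 = -51985006605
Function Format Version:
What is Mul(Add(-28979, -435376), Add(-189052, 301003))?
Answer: -51985006605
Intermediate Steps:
Mul(Add(-28979, -435376), Add(-189052, 301003)) = Mul(-464355, 111951) = -51985006605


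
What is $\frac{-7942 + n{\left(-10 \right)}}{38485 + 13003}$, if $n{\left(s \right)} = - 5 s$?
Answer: $- \frac{1973}{12872} \approx -0.15328$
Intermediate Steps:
$\frac{-7942 + n{\left(-10 \right)}}{38485 + 13003} = \frac{-7942 - -50}{38485 + 13003} = \frac{-7942 + 50}{51488} = \left(-7892\right) \frac{1}{51488} = - \frac{1973}{12872}$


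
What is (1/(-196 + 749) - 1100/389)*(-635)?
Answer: 386023485/215117 ≈ 1794.5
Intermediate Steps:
(1/(-196 + 749) - 1100/389)*(-635) = (1/553 - 1100*1/389)*(-635) = (1/553 - 1100/389)*(-635) = -607911/215117*(-635) = 386023485/215117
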